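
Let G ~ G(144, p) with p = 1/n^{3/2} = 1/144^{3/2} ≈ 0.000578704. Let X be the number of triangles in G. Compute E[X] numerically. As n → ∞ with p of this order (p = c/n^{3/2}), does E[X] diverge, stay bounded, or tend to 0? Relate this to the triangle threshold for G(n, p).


Number of potential triangles: C(144, 3) = 487344.
Each occurs with probability p³ ≈ (0.000578704)³ ≈ 1.93806699e-10.
By linearity: E[X] = C(144, 3)·p³ ≈ 487344 · 1.93806699e-10 ≈ 0.000094.
Since α = 3/2 > 1, p = c/n^{3/2} = o(1/n) is below the triangle threshold p ~ 1/n. Asymptotically E[X] ~ (c³/6)·n^{3(1−α)} = (1³/6)·n^{-1.5} → 0, so by Markov's inequality G has no triangles w.h.p.

E[X] ≈ 0.000094; in regime p = Θ(1/n^{3/2}) E[X] tends to 0 (below the triangle threshold p ~ 1/n).


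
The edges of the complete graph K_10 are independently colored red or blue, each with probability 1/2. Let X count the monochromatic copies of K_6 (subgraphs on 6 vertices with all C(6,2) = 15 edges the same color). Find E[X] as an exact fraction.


Let X = Σ_S X_S over the C(10, 6) = 210 subsets S of size 6, where X_S = 1 if the K_6 on S is monochromatic.
For a fixed S, the K_6 on S has C(6, 2) = 15 edges. P[all 15 edges red] = (1/2)^15, and likewise for blue, so P[monochromatic] = 2·(1/2)^15 = 2^{1 − 15} = 1/16384.
By linearity: E[X] = C(10, 6) · 2^{1 − 15} = 210 · 1/16384 = 105/8192.
Numerically: E[X] ≈ 0.012817.

E[X] = C(10,6)·2^(1−C(6,2)) = 105/8192 ≈ 0.012817.


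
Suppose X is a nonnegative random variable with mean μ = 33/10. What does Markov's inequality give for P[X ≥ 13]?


μ = E[X] = 33/10, a = 13.
Markov: P[X ≥ 13] ≤ μ/a = (33/10)/13 = 33/130.
Numerically: ≈ 0.2538.
(Since a = 13 > μ = 3.3000, the bound 33/130 is < 1 and informative.)

P[X ≥ 13] ≤ 33/130 ≈ 0.2538.


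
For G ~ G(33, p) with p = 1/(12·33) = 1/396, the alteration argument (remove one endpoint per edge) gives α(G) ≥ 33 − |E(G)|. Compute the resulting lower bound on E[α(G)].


E[|E(G)|] = C(33, 2)·p = 528 · (1/396) = 4/3.
E[α(G)] ≥ n − E[|E(G)|] = 33 − 4/3 = 95/3.
Numerically: ≈ 31.6667.
(This is only a lower bound; the true E[α(G)] may be larger.)

E[α(G)] ≥ 95/3 ≈ 31.6667.


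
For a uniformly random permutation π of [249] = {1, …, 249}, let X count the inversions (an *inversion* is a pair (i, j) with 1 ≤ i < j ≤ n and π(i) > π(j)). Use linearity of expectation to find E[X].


Write X = Σ X_I over the C(249, 2) = 30876 pairs i < j, with X_I the indicator of one inversion.
There are 30876 indicators.
For each fixed pair i < j, the values π(i) and π(j) are two distinct elements of {1, …, 249} in uniformly random order; by symmetry P[π(i) > π(j)] = 1/2.
By linearity: E[X] = 30876 · (1/2) = C(249, 2) · (1/2) = 30876/2 = 15438 ≈ 15438.00000.

E[X] = 15438 = 15438.00000.


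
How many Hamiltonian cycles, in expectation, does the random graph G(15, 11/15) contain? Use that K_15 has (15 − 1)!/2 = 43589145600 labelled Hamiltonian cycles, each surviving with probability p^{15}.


K_15 has (15 − 1)!/2 = 43589145600 labelled Hamiltonian cycles.
For each such Hamiltonian cycle H, let X_H = 1 if all 15 edges of H are present in G. Then P[X_H = 1] = p^{15} = (11/15)^{15} = 4177248169415651/437893890380859375.
By linearity of expectation: E[X] = Σ_H E[X_H] = 43589145600 · p^{15} = 43589145600 · 4177248169415651/437893890380859375 = 29972457393249757754368/72081298828125.
Numerically: E[X] ≈ 4.15815e+08.

E[X] = 43589145600 · (11/15)^{15} = 29972457393249757754368/72081298828125 ≈ 4.15815e+08.


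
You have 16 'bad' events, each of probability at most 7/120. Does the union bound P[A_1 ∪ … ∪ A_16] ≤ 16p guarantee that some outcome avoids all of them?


Union bound: P[∪_{i=1}^{16} A_i] ≤ Σ_i P[A_i] ≤ 16·p = 16·(7/120) = 14/15.
Numerically: 14/15 ≈ 0.9333.
Is 14/15 < 1? YES.
Since P[∪ A_i] ≤ 14/15 < 1, the complement has P[∩ A_i^c] ≥ 1 − 14/15 = 1/15 > 0, so some outcome avoids every A_i.

16·p = 14/15 ≈ 0.9333; existence CERTIFIED by the union bound.


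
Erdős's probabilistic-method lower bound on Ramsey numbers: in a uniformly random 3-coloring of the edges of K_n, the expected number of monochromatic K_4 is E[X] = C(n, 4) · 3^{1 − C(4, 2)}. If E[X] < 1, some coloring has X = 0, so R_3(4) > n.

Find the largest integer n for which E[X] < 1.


We need C(n, 4) · 3^{1 − 6} < 1, i.e. C(n, 4) < 3^{6 − 1} = 243.
Check values of n near the boundary:
  n = 6: C(6, 4) = 15; 15 < 243? YES
  n = 7: C(7, 4) = 35; 35 < 243? YES
  n = 8: C(8, 4) = 70; 70 < 243? YES
  n = 9: C(9, 4) = 126; 126 < 243? YES
  n = 10: C(10, 4) = 210; 210 < 243? YES
  n = 11: C(11, 4) = 330; 330 < 243? NO
  n = 12: C(12, 4) = 495; 495 < 243? NO
The largest n with C(n, 4) < 243 is n = 10 (where E[X] = 70/81 ≈ 0.8641975). Hence R_3(4) > 10, i.e. R_3(4) ≥ 11.

Largest n = 10; hence R_3(4) > 10.


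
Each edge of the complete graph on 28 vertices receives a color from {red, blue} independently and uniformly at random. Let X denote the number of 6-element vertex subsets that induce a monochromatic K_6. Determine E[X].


Let X = Σ_S X_S over the C(28, 6) = 376740 subsets S of size 6, where X_S = 1 if the K_6 on S is monochromatic.
For a fixed S, the K_6 on S has C(6, 2) = 15 edges. P[all 15 edges red] = (1/2)^15, and likewise for blue, so P[monochromatic] = 2·(1/2)^15 = 2^{1 − 15} = 1/16384.
By linearity of expectation: E[X] = C(28, 6) · 2^{1 − 15} = 376740 · 1/16384 = 94185/4096.
Numerically: E[X] ≈ 22.99438.

E[X] = C(28,6)·2^(1−C(6,2)) = 94185/4096 ≈ 22.99438.


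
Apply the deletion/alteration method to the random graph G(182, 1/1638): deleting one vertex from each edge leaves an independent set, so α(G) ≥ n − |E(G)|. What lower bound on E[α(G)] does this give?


E[|E(G)|] = C(182, 2)·p = 16471 · (1/1638) = 181/18.
E[α(G)] ≥ n − E[|E(G)|] = 182 − 181/18 = 3095/18.
Numerically: ≈ 171.944.
(This is only a lower bound; the true E[α(G)] may be larger.)

E[α(G)] ≥ 3095/18 ≈ 171.944.


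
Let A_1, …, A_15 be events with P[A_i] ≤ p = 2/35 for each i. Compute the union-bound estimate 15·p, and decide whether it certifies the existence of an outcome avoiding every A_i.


Union bound: P[∪_{i=1}^{15} A_i] ≤ Σ_i P[A_i] ≤ 15·p = 15·(2/35) = 6/7.
Numerically: 6/7 ≈ 0.8571.
Is 6/7 < 1? YES.
Since P[∪ A_i] ≤ 6/7 < 1, the complement has P[∩ A_i^c] ≥ 1 − 6/7 = 1/7 > 0, so some outcome avoids every A_i.

15·p = 6/7 ≈ 0.8571; existence CERTIFIED by the union bound.


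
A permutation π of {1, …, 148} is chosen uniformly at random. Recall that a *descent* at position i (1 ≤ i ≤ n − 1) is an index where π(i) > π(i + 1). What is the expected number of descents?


Write X = Σ X_I over i = 1, …, 147, with X_I the indicator of one descent.
There are 147 indicators.
For each fixed i, the pair (π(i), π(i+1)) is a uniformly random ordered pair of distinct values from {1, …, 148}; by symmetry P[π(i) > π(i+1)] = 1/2.
By linearity: E[X] = 147 · (1/2) = (148 − 1) · (1/2) = 147/2 ≈ 73.50000.

E[X] = 147/2 = 73.50000.


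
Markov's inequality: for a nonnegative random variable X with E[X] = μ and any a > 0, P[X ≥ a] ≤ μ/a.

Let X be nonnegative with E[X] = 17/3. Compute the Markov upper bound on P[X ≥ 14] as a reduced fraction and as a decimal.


μ = E[X] = 17/3, a = 14.
Markov: P[X ≥ 14] ≤ μ/a = (17/3)/14 = 17/42.
Numerically: ≈ 0.405.
(Since a = 14 > μ = 5.667, the bound 17/42 is < 1 and informative.)

P[X ≥ 14] ≤ 17/42 ≈ 0.405.


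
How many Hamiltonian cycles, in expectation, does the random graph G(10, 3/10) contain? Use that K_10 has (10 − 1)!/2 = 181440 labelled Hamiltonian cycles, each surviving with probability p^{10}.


K_10 has (10 − 1)!/2 = 181440 labelled Hamiltonian cycles.
For each such Hamiltonian cycle H, let X_H = 1 if all 10 edges of H are present in G. Then P[X_H = 1] = p^{10} = (3/10)^{10} = 59049/10000000000.
By linearity: E[X] = Σ_H E[X_H] = 181440 · p^{10} = 181440 · 59049/10000000000 = 33480783/31250000.
Numerically: E[X] ≈ 1.07139.

E[X] = 181440 · (3/10)^{10} = 33480783/31250000 ≈ 1.07139.


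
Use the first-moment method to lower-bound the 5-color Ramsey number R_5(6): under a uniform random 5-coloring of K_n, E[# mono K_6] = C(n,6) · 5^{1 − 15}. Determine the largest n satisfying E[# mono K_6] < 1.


We need C(n, 6) · 5^{1 − 15} < 1, i.e. C(n, 6) < 5^{15 − 1} = 6103515625.
Check values of n near the boundary:
  n = 125: C(125, 6) = 4690625500; 4690625500 < 6103515625? YES
  n = 126: C(126, 6) = 4925156775; 4925156775 < 6103515625? YES
  n = 127: C(127, 6) = 5169379425; 5169379425 < 6103515625? YES
  n = 128: C(128, 6) = 5423611200; 5423611200 < 6103515625? YES
  n = 129: C(129, 6) = 5688177600; 5688177600 < 6103515625? YES
  n = 130: C(130, 6) = 5963412000; 5963412000 < 6103515625? YES
  n = 131: C(131, 6) = 6249655776; 6249655776 < 6103515625? NO
  n = 132: C(132, 6) = 6547258432; 6547258432 < 6103515625? NO
The largest n with C(n, 6) < 6103515625 is n = 130 (where E[X] = 47707296/48828125 ≈ 0.9770454). Hence R_5(6) > 130, i.e. R_5(6) ≥ 131.

Largest n = 130; hence R_5(6) > 130.


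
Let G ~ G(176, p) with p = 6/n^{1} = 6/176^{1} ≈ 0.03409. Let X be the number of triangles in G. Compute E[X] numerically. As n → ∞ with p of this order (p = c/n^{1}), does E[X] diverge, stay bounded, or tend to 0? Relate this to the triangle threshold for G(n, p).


Number of potential triangles: C(176, 3) = 893200.
Each occurs with probability p³ ≈ (0.03409)³ ≈ 3.962012e-05.
By linearity: E[X] = C(176, 3)·p³ ≈ 893200 · 3.962012e-05 ≈ 35.3887.
Here α = 1, so p = 6/n is exactly at the triangle threshold p ~ 1/n. Asymptotically E[X] → c³/6 = 6³/6 = 36 ≈ 36.0000, a bounded constant. In this regime the triangle count is asymptotically Poisson(c³/6).

E[X] ≈ 35.3887; in regime p = Θ(1/n^{1}) E[X] stays bounded (at the triangle threshold p ~ 1/n).


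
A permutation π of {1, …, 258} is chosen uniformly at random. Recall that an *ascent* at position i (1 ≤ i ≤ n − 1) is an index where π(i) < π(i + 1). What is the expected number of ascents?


Write X = Σ X_I over i = 1, …, 257, with X_I the indicator of one ascent.
There are 257 indicators.
For each fixed i, the pair (π(i), π(i+1)) is a uniformly random ordered pair of distinct values from {1, …, 258}; by symmetry P[π(i) < π(i+1)] = 1/2.
By linearity: E[X] = 257 · (1/2) = (258 − 1) · (1/2) = 257/2 ≈ 128.500000.

E[X] = 257/2 = 128.500000.


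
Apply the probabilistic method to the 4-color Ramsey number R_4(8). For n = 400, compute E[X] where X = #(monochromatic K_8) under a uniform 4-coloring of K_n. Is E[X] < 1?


E[X] = C(400, 8) · 4^{1 − 28} = 15148408086508950 · 4^{−27} = 15148408086508950/18014398509481984.
As a reduced fraction: E[X] = 7574204043254475/9007199254740992 ≈ 0.84091.
Is E[X] < 1? YES.
Since E[X] < 1, there exists a 4-coloring of K_{400} with no monochromatic K_8; hence R_4(8) > 400.

E[X] = 7574204043254475/9007199254740992 ≈ 0.84091; E[X] < 1, so R_4(8) > 400.


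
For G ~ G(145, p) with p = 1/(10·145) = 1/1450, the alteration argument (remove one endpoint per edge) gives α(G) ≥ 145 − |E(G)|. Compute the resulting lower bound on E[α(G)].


E[|E(G)|] = C(145, 2)·p = 10440 · (1/1450) = 36/5.
E[α(G)] ≥ n − E[|E(G)|] = 145 − 36/5 = 689/5.
Numerically: ≈ 137.8000.
(This is only a lower bound; the true E[α(G)] may be larger.)

E[α(G)] ≥ 689/5 ≈ 137.8000.


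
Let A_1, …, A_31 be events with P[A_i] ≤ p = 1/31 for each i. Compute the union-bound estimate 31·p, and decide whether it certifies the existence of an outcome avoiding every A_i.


Union bound: P[∪_{i=1}^{31} A_i] ≤ Σ_i P[A_i] ≤ 31·p = 31·(1/31) = 1.
Numerically: 1 ≈ 1.000000.
Is 1 < 1? NO.
Since the bound 1 is ≥ 1, the union bound is uninformative here; it does NOT by itself certify existence.

31·p = 1 ≈ 1.000000; existence NOT certified by the union bound.


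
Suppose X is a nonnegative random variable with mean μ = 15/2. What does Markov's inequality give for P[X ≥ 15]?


μ = E[X] = 15/2, a = 15.
Markov: P[X ≥ 15] ≤ μ/a = (15/2)/15 = 1/2.
Numerically: ≈ 0.5000.
(Since a = 15 > μ = 7.5000, the bound 1/2 is < 1 and informative.)

P[X ≥ 15] ≤ 1/2 ≈ 0.5000.


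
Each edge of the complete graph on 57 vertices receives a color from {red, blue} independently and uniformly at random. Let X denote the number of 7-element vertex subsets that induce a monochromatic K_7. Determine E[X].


Let X = Σ_S X_S over the C(57, 7) = 264385836 subsets S of size 7, where X_S = 1 if the K_7 on S is monochromatic.
For a fixed S, the K_7 on S has C(7, 2) = 21 edges. P[all 21 edges red] = (1/2)^21, and likewise for blue, so P[monochromatic] = 2·(1/2)^21 = 2^{1 − 21} = 1/1048576.
Summing: E[X] = C(57, 7) · 2^{1 − 21} = 264385836 · 1/1048576 = 66096459/262144.
Numerically: E[X] ≈ 252.137981.

E[X] = C(57,7)·2^(1−C(7,2)) = 66096459/262144 ≈ 252.137981.


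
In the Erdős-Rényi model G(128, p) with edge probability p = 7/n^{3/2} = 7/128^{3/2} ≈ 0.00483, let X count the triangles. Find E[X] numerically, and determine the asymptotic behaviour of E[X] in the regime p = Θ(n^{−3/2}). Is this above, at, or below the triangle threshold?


Number of potential triangles: C(128, 3) = 341376.
Each occurs with probability p³ ≈ (0.00483)³ ≈ 1.12940e-07.
By linearity: E[X] = C(128, 3)·p³ ≈ 341376 · 1.12940e-07 ≈ 0.039.
Since α = 3/2 > 1, p = c/n^{3/2} = o(1/n) is below the triangle threshold p ~ 1/n. Asymptotically E[X] ~ (c³/6)·n^{3(1−α)} = (7³/6)·n^{-1.5} → 0, so by Markov's inequality G has no triangles w.h.p.

E[X] ≈ 0.039; in regime p = Θ(1/n^{3/2}) E[X] tends to 0 (below the triangle threshold p ~ 1/n).


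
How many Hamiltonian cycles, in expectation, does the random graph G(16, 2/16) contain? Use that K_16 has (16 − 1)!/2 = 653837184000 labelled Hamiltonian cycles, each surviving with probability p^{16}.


K_16 has (16 − 1)!/2 = 653837184000 labelled Hamiltonian cycles.
For each such Hamiltonian cycle H, let X_H = 1 if all 16 edges of H are present in G. Then P[X_H = 1] = p^{16} = (1/8)^{16} = 1/281474976710656.
Summing the indicators: E[X] = Σ_H E[X_H] = 653837184000 · p^{16} = 653837184000 · 1/281474976710656 = 638512875/274877906944.
Numerically: E[X] ≈ 0.0023229.

E[X] = 653837184000 · (1/8)^{16} = 638512875/274877906944 ≈ 0.0023229.


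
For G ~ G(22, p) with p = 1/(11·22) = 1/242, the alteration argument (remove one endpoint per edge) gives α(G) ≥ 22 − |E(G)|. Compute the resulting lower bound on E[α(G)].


E[|E(G)|] = C(22, 2)·p = 231 · (1/242) = 21/22.
E[α(G)] ≥ n − E[|E(G)|] = 22 − 21/22 = 463/22.
Numerically: ≈ 21.0455.
(This is only a lower bound; the true E[α(G)] may be larger.)

E[α(G)] ≥ 463/22 ≈ 21.0455.


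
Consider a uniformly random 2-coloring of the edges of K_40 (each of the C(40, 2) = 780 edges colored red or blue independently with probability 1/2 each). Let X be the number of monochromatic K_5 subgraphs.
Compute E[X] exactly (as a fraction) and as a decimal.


Let X = Σ_S X_S over the C(40, 5) = 658008 subsets S of size 5, where X_S = 1 if the K_5 on S is monochromatic.
For a fixed S, the K_5 on S has C(5, 2) = 10 edges. P[all 10 edges red] = (1/2)^10, and likewise for blue, so P[monochromatic] = 2·(1/2)^10 = 2^{1 − 10} = 1/512.
Summing: E[X] = C(40, 5) · 2^{1 − 10} = 658008 · 1/512 = 82251/64.
Numerically: E[X] ≈ 1285.1719.

E[X] = C(40,5)·2^(1−C(5,2)) = 82251/64 ≈ 1285.1719.


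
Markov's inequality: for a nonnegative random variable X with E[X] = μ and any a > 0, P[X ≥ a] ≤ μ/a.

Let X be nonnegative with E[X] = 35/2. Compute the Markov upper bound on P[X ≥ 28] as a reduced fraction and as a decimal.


μ = E[X] = 35/2, a = 28.
Markov: P[X ≥ 28] ≤ μ/a = (35/2)/28 = 5/8.
Numerically: ≈ 0.625000.
(Since a = 28 > μ = 17.500000, the bound 5/8 is < 1 and informative.)

P[X ≥ 28] ≤ 5/8 ≈ 0.625000.


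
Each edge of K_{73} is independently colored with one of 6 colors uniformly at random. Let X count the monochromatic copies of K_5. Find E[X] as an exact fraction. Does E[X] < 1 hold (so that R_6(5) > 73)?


E[X] = C(73, 5) · 6^{1 − 10} = 15020334 · 6^{−9} = 15020334/10077696.
As a reduced fraction: E[X] = 834463/559872 ≈ 1.4904532.
Is E[X] < 1? NO.
Since E[X] ≥ 1, the first-moment bound is inconclusive at n = 73; it does NOT by itself certify R_6(5) > 73.

E[X] = 834463/559872 ≈ 1.4904532; E[X] ≥ 1; first-moment method inconclusive here.


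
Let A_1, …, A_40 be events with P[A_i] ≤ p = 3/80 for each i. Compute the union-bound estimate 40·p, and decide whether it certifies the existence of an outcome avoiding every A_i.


Union bound: P[∪_{i=1}^{40} A_i] ≤ Σ_i P[A_i] ≤ 40·p = 40·(3/80) = 3/2.
Numerically: 3/2 ≈ 1.500.
Is 3/2 < 1? NO.
Since the bound 3/2 is ≥ 1, the union bound is uninformative here; it does NOT by itself certify existence.

40·p = 3/2 ≈ 1.500; existence NOT certified by the union bound.


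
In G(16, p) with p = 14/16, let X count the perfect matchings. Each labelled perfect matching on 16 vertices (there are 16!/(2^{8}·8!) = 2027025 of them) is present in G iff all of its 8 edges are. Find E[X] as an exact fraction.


K_16 has 16!/(2^{8}·8!) = 2027025 labelled perfect matchings.
For each such perfect matching H, let X_H = 1 if all 8 edges of H are present in G. Then P[X_H = 1] = p^{8} = (7/8)^{8} = 5764801/16777216.
By linearity of expectation: E[X] = Σ_H E[X_H] = 2027025 · p^{8} = 2027025 · 5764801/16777216 = 11685395747025/16777216.
Numerically: E[X] ≈ 6.965e+05.

E[X] = 2027025 · (7/8)^{8} = 11685395747025/16777216 ≈ 6.965e+05.


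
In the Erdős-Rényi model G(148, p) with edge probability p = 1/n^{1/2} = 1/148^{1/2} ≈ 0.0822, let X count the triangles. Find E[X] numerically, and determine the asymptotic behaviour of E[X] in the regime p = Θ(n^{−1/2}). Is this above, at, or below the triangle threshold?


Number of potential triangles: C(148, 3) = 529396.
Each occurs with probability p³ ≈ (0.0822)³ ≈ 5.55402e-04.
By linearity: E[X] = C(148, 3)·p³ ≈ 529396 · 5.55402e-04 ≈ 294.028.
Since α = 1/2 < 1, p = c/n^{1/2} ≫ 1/n is above the triangle threshold p ~ 1/n. Asymptotically E[X] ~ (c³/6)·n^{3(1−α)} = (1³/6)·n^{1.5} → ∞; triangles are abundant w.h.p.

E[X] ≈ 294.028; in regime p = Θ(1/n^{1/2}) E[X] diverges (above the triangle threshold p ~ 1/n).


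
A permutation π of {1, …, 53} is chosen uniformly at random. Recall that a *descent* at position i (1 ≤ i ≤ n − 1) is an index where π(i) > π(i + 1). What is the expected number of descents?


Write X = Σ X_I over i = 1, …, 52, with X_I the indicator of one descent.
There are 52 indicators.
For each fixed i, the pair (π(i), π(i+1)) is a uniformly random ordered pair of distinct values from {1, …, 53}; by symmetry P[π(i) > π(i+1)] = 1/2.
By linearity: E[X] = 52 · (1/2) = (53 − 1) · (1/2) = 26 ≈ 26.000.

E[X] = 26 = 26.000.


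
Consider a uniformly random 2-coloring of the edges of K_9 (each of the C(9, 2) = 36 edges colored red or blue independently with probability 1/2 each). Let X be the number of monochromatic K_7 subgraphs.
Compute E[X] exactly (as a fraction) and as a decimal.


Let X = Σ_S X_S over the C(9, 7) = 36 subsets S of size 7, where X_S = 1 if the K_7 on S is monochromatic.
For a fixed S, the K_7 on S has C(7, 2) = 21 edges. P[all 21 edges red] = (1/2)^21, and likewise for blue, so P[monochromatic] = 2·(1/2)^21 = 2^{1 − 21} = 1/1048576.
By linearity of expectation: E[X] = C(9, 7) · 2^{1 − 21} = 36 · 1/1048576 = 9/262144.
Numerically: E[X] ≈ 0.0000.

E[X] = C(9,7)·2^(1−C(7,2)) = 9/262144 ≈ 0.0000.


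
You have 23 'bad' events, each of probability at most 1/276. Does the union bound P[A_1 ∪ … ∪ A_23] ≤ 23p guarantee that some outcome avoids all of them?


Union bound: P[∪_{i=1}^{23} A_i] ≤ Σ_i P[A_i] ≤ 23·p = 23·(1/276) = 1/12.
Numerically: 1/12 ≈ 0.0833333.
Is 1/12 < 1? YES.
Since P[∪ A_i] ≤ 1/12 < 1, the complement has P[∩ A_i^c] ≥ 1 − 1/12 = 11/12 > 0, so some outcome avoids every A_i.

23·p = 1/12 ≈ 0.0833333; existence CERTIFIED by the union bound.


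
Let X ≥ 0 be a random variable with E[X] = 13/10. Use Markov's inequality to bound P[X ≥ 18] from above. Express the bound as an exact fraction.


μ = E[X] = 13/10, a = 18.
Markov: P[X ≥ 18] ≤ μ/a = (13/10)/18 = 13/180.
Numerically: ≈ 0.072222.
(Since a = 18 > μ = 1.300000, the bound 13/180 is < 1 and informative.)

P[X ≥ 18] ≤ 13/180 ≈ 0.072222.


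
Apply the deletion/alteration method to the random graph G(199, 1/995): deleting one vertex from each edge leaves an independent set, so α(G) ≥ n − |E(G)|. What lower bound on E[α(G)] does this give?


E[|E(G)|] = C(199, 2)·p = 19701 · (1/995) = 99/5.
E[α(G)] ≥ n − E[|E(G)|] = 199 − 99/5 = 896/5.
Numerically: ≈ 179.20000.
(This is only a lower bound; the true E[α(G)] may be larger.)

E[α(G)] ≥ 896/5 ≈ 179.20000.


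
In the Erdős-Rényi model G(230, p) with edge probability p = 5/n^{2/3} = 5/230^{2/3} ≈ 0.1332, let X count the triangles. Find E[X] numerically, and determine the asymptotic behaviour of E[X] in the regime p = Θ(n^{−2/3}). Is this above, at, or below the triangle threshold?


Number of potential triangles: C(230, 3) = 2001460.
Each occurs with probability p³ ≈ (0.1332)³ ≈ 2.362949e-03.
By linearity: E[X] = C(230, 3)·p³ ≈ 2001460 · 2.362949e-03 ≈ 4729.3478.
Since α = 2/3 < 1, p = c/n^{2/3} ≫ 1/n is above the triangle threshold p ~ 1/n. Asymptotically E[X] ~ (c³/6)·n^{3(1−α)} = (5³/6)·n^{1} → ∞; triangles are abundant w.h.p.

E[X] ≈ 4729.3478; in regime p = Θ(1/n^{2/3}) E[X] diverges (above the triangle threshold p ~ 1/n).


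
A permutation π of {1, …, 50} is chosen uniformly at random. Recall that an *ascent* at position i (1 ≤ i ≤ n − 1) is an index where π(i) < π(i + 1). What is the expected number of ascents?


Write X = Σ X_I over i = 1, …, 49, with X_I the indicator of one ascent.
There are 49 indicators.
For each fixed i, the pair (π(i), π(i+1)) is a uniformly random ordered pair of distinct values from {1, …, 50}; by symmetry P[π(i) < π(i+1)] = 1/2.
By linearity: E[X] = 49 · (1/2) = (50 − 1) · (1/2) = 49/2 ≈ 24.500000.

E[X] = 49/2 = 24.500000.


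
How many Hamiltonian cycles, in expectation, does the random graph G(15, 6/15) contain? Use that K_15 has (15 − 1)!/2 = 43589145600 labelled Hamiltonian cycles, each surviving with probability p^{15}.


K_15 has (15 − 1)!/2 = 43589145600 labelled Hamiltonian cycles.
For each such Hamiltonian cycle H, let X_H = 1 if all 15 edges of H are present in G. Then P[X_H = 1] = p^{15} = (2/5)^{15} = 32768/30517578125.
By linearity: E[X] = Σ_H E[X_H] = 43589145600 · p^{15} = 43589145600 · 32768/30517578125 = 57133164920832/1220703125.
Numerically: E[X] ≈ 4.68e+04.

E[X] = 43589145600 · (2/5)^{15} = 57133164920832/1220703125 ≈ 4.68e+04.


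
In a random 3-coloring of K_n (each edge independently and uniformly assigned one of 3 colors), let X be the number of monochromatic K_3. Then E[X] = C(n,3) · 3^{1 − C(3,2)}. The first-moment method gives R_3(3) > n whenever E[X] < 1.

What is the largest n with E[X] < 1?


We need C(n, 3) · 3^{1 − 3} < 1, i.e. C(n, 3) < 3^{3 − 1} = 9.
Check values of n near the boundary:
  n = 3: C(3, 3) = 1; 1 < 9? YES
  n = 4: C(4, 3) = 4; 4 < 9? YES
  n = 5: C(5, 3) = 10; 10 < 9? NO
The largest n with C(n, 3) < 9 is n = 4 (where E[X] = 4/9 ≈ 0.444). Hence R_3(3) > 4, i.e. R_3(3) ≥ 5.

Largest n = 4; hence R_3(3) > 4.


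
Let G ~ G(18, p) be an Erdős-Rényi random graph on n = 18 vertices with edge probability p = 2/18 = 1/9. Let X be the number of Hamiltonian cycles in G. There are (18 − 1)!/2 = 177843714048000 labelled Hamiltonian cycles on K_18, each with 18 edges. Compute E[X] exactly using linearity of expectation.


K_18 has (18 − 1)!/2 = 177843714048000 labelled Hamiltonian cycles.
For each such Hamiltonian cycle H, let X_H = 1 if all 18 edges of H are present in G. Then P[X_H = 1] = p^{18} = (1/9)^{18} = 1/150094635296999121.
Summing the indicators: E[X] = Σ_H E[X_H] = 177843714048000 · p^{18} = 177843714048000 · 1/150094635296999121 = 243955712000/205891132094649.
Numerically: E[X] ≈ 0.001185.

E[X] = 177843714048000 · (1/9)^{18} = 243955712000/205891132094649 ≈ 0.001185.


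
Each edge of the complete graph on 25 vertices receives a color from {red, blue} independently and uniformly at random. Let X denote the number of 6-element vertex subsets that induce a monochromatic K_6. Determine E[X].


Let X = Σ_S X_S over the C(25, 6) = 177100 subsets S of size 6, where X_S = 1 if the K_6 on S is monochromatic.
For a fixed S, the K_6 on S has C(6, 2) = 15 edges. P[all 15 edges red] = (1/2)^15, and likewise for blue, so P[monochromatic] = 2·(1/2)^15 = 2^{1 − 15} = 1/16384.
By linearity: E[X] = C(25, 6) · 2^{1 − 15} = 177100 · 1/16384 = 44275/4096.
Numerically: E[X] ≈ 10.80933.

E[X] = C(25,6)·2^(1−C(6,2)) = 44275/4096 ≈ 10.80933.


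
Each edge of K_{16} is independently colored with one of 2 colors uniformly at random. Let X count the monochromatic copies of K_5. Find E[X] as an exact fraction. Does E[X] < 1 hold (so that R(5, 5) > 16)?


E[X] = C(16, 5) · 2^{1 − 10} = 4368 · 2^{−9} = 4368/512.
As a reduced fraction: E[X] = 273/32 ≈ 8.53125.
Is E[X] < 1? NO.
Since E[X] ≥ 1, the first-moment bound is inconclusive at n = 16; it does NOT by itself certify R(5, 5) > 16.

E[X] = 273/32 ≈ 8.53125; E[X] ≥ 1; first-moment method inconclusive here.


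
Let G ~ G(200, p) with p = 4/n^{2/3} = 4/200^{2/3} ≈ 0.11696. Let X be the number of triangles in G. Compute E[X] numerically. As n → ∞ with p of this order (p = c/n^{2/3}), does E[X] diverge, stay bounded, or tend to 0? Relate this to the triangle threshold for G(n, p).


Number of potential triangles: C(200, 3) = 1313400.
Each occurs with probability p³ ≈ (0.11696)³ ≈ 1.6000000e-03.
By linearity: E[X] = C(200, 3)·p³ ≈ 1313400 · 1.6000000e-03 ≈ 2101.44000.
Since α = 2/3 < 1, p = c/n^{2/3} ≫ 1/n is above the triangle threshold p ~ 1/n. Asymptotically E[X] ~ (c³/6)·n^{3(1−α)} = (4³/6)·n^{1} → ∞; triangles are abundant w.h.p.

E[X] ≈ 2101.44000; in regime p = Θ(1/n^{2/3}) E[X] diverges (above the triangle threshold p ~ 1/n).


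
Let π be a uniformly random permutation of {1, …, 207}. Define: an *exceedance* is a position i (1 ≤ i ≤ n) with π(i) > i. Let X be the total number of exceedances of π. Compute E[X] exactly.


Write X = Σ_{i=1}^{207} X_i, where X_i = 1_{π(i) > i}.
For each fixed i, π(i) is uniform over {1, …, 207} (marginal of a uniform permutation), so P[π(i) > i] = (n − i)/n. Summing: Σ_{i=1}^{207} (n − i)/n = (0 + 1 + … + 206)/207 = 207(207 − 1)/(2·207) = (207 − 1)/2.
Hence E[X] = Σ_{i=1}^{207} (207 − i)/207 = 103 ≈ 103.000.

E[X] = 103 = 103.000.


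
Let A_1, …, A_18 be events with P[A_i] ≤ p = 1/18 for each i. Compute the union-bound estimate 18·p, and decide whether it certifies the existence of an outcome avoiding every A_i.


Union bound: P[∪_{i=1}^{18} A_i] ≤ Σ_i P[A_i] ≤ 18·p = 18·(1/18) = 1.
Numerically: 1 ≈ 1.0000.
Is 1 < 1? NO.
Since the bound 1 is ≥ 1, the union bound is uninformative here; it does NOT by itself certify existence.

18·p = 1 ≈ 1.0000; existence NOT certified by the union bound.


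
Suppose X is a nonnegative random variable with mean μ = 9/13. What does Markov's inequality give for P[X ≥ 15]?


μ = E[X] = 9/13, a = 15.
Markov: P[X ≥ 15] ≤ μ/a = (9/13)/15 = 3/65.
Numerically: ≈ 0.046154.
(Since a = 15 > μ = 0.692308, the bound 3/65 is < 1 and informative.)

P[X ≥ 15] ≤ 3/65 ≈ 0.046154.


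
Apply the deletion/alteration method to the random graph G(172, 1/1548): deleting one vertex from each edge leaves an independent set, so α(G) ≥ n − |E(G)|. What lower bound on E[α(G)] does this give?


E[|E(G)|] = C(172, 2)·p = 14706 · (1/1548) = 19/2.
E[α(G)] ≥ n − E[|E(G)|] = 172 − 19/2 = 325/2.
Numerically: ≈ 162.500000.
(This is only a lower bound; the true E[α(G)] may be larger.)

E[α(G)] ≥ 325/2 ≈ 162.500000.


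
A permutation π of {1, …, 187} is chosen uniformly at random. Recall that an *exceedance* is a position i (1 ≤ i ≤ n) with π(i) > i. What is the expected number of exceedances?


Write X = Σ_{i=1}^{187} X_i, where X_i = 1_{π(i) > i}.
For each fixed i, π(i) is uniform over {1, …, 187} (marginal of a uniform permutation), so P[π(i) > i] = (n − i)/n. Summing: Σ_{i=1}^{187} (n − i)/n = (0 + 1 + … + 186)/187 = 187(187 − 1)/(2·187) = (187 − 1)/2.
Hence E[X] = Σ_{i=1}^{187} (187 − i)/187 = 93 ≈ 93.00000.

E[X] = 93 = 93.00000.


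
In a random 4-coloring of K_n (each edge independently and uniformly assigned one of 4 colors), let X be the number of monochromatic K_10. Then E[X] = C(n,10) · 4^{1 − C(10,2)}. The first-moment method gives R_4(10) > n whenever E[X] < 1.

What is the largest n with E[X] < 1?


We need C(n, 10) · 4^{1 − 45} < 1, i.e. C(n, 10) < 4^{45 − 1} = 309485009821345068724781056.
Check values of n near the boundary:
  n = 2022: C(2022, 10) = 307870445231474093395937796; 307870445231474093395937796 < 309485009821345068724781056? YES
  n = 2023: C(2023, 10) = 309399856285778485315440716; 309399856285778485315440716 < 309485009821345068724781056? YES
  n = 2024: C(2024, 10) = 310936101848269937576192656; 310936101848269937576192656 < 309485009821345068724781056? NO
The largest n with C(n, 10) < 309485009821345068724781056 is n = 2023 (where E[X] = 77349964071444621328860179/77371252455336267181195264 ≈ 1.000). Hence R_4(10) > 2023, i.e. R_4(10) ≥ 2024.

Largest n = 2023; hence R_4(10) > 2023.


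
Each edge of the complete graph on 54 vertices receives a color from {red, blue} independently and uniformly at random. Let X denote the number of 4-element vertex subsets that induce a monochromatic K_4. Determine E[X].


Let X = Σ_S X_S over the C(54, 4) = 316251 subsets S of size 4, where X_S = 1 if the K_4 on S is monochromatic.
For a fixed S, the K_4 on S has C(4, 2) = 6 edges. P[all 6 edges red] = (1/2)^6, and likewise for blue, so P[monochromatic] = 2·(1/2)^6 = 2^{1 − 6} = 1/32.
By linearity: E[X] = C(54, 4) · 2^{1 − 6} = 316251 · 1/32 = 316251/32.
Numerically: E[X] ≈ 9882.8438.

E[X] = C(54,4)·2^(1−C(4,2)) = 316251/32 ≈ 9882.8438.


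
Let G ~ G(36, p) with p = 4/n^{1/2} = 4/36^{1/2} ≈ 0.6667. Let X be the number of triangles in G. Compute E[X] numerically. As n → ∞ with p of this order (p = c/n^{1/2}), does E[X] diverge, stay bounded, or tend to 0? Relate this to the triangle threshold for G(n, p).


Number of potential triangles: C(36, 3) = 7140.
Each occurs with probability p³ ≈ (0.6667)³ ≈ 2.962963e-01.
By linearity: E[X] = C(36, 3)·p³ ≈ 7140 · 2.962963e-01 ≈ 2115.5556.
Since α = 1/2 < 1, p = c/n^{1/2} ≫ 1/n is above the triangle threshold p ~ 1/n. Asymptotically E[X] ~ (c³/6)·n^{3(1−α)} = (4³/6)·n^{1.5} → ∞; triangles are abundant w.h.p.

E[X] ≈ 2115.5556; in regime p = Θ(1/n^{1/2}) E[X] diverges (above the triangle threshold p ~ 1/n).


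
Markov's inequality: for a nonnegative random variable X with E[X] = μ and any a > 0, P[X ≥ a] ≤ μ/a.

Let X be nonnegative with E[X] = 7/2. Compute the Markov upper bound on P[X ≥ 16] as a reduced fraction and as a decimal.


μ = E[X] = 7/2, a = 16.
Markov: P[X ≥ 16] ≤ μ/a = (7/2)/16 = 7/32.
Numerically: ≈ 0.21875.
(Since a = 16 > μ = 3.50000, the bound 7/32 is < 1 and informative.)

P[X ≥ 16] ≤ 7/32 ≈ 0.21875.


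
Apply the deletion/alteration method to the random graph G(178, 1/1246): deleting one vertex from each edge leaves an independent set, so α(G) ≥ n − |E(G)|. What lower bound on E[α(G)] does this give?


E[|E(G)|] = C(178, 2)·p = 15753 · (1/1246) = 177/14.
E[α(G)] ≥ n − E[|E(G)|] = 178 − 177/14 = 2315/14.
Numerically: ≈ 165.357.
(This is only a lower bound; the true E[α(G)] may be larger.)

E[α(G)] ≥ 2315/14 ≈ 165.357.


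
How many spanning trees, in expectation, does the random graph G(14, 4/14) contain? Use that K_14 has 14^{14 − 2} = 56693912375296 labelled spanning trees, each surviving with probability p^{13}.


K_14 has 14^{14 − 2} = 56693912375296 labelled spanning trees.
For each such spanning tree H, let X_H = 1 if all 13 edges of H are present in G. Then P[X_H = 1] = p^{13} = (2/7)^{13} = 8192/96889010407.
Summing the indicators: E[X] = Σ_H E[X_H] = 56693912375296 · p^{13} = 56693912375296 · 8192/96889010407 = 33554432/7.
Numerically: E[X] ≈ 4.79349e+06.

E[X] = 56693912375296 · (2/7)^{13} = 33554432/7 ≈ 4.79349e+06.


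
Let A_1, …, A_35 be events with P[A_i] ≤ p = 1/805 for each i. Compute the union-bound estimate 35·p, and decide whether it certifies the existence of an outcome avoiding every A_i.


Union bound: P[∪_{i=1}^{35} A_i] ≤ Σ_i P[A_i] ≤ 35·p = 35·(1/805) = 1/23.
Numerically: 1/23 ≈ 0.043478.
Is 1/23 < 1? YES.
Since P[∪ A_i] ≤ 1/23 < 1, the complement has P[∩ A_i^c] ≥ 1 − 1/23 = 22/23 > 0, so some outcome avoids every A_i.

35·p = 1/23 ≈ 0.043478; existence CERTIFIED by the union bound.


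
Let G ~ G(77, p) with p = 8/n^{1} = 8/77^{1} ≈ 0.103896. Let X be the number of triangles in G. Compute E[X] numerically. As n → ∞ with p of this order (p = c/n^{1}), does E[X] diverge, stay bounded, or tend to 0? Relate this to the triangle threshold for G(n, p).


Number of potential triangles: C(77, 3) = 73150.
Each occurs with probability p³ ≈ (0.103896)³ ≈ 1.12149615e-03.
By linearity: E[X] = C(77, 3)·p³ ≈ 73150 · 1.12149615e-03 ≈ 82.037443.
Here α = 1, so p = 8/n is exactly at the triangle threshold p ~ 1/n. Asymptotically E[X] → c³/6 = 8³/6 = 256/3 ≈ 85.333333, a bounded constant. In this regime the triangle count is asymptotically Poisson(c³/6).

E[X] ≈ 82.037443; in regime p = Θ(1/n^{1}) E[X] stays bounded (at the triangle threshold p ~ 1/n).


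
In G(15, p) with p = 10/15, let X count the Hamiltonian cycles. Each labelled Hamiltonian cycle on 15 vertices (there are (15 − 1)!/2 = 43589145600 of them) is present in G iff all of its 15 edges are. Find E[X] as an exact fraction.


K_15 has (15 − 1)!/2 = 43589145600 labelled Hamiltonian cycles.
For each such Hamiltonian cycle H, let X_H = 1 if all 15 edges of H are present in G. Then P[X_H = 1] = p^{15} = (2/3)^{15} = 32768/14348907.
Summing the indicators: E[X] = Σ_H E[X_H] = 43589145600 · p^{15} = 43589145600 · 32768/14348907 = 5877897625600/59049.
Numerically: E[X] ≈ 9.9543e+07.

E[X] = 43589145600 · (2/3)^{15} = 5877897625600/59049 ≈ 9.9543e+07.


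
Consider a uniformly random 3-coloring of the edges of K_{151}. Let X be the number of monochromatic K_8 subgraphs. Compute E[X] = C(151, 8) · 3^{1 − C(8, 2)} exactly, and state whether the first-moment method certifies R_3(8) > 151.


E[X] = C(151, 8) · 3^{1 − 28} = 5551321138650 · 3^{−27} = 5551321138650/7625597484987.
As a reduced fraction: E[X] = 616813459850/847288609443 ≈ 0.727985.
Is E[X] < 1? YES.
Since E[X] < 1, there exists a 3-coloring of K_{151} with no monochromatic K_8; hence R_3(8) > 151.

E[X] = 616813459850/847288609443 ≈ 0.727985; E[X] < 1, so R_3(8) > 151.


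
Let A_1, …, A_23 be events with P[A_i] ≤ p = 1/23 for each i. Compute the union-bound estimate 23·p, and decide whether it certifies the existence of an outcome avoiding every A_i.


Union bound: P[∪_{i=1}^{23} A_i] ≤ Σ_i P[A_i] ≤ 23·p = 23·(1/23) = 1.
Numerically: 1 ≈ 1.0000.
Is 1 < 1? NO.
Since the bound 1 is ≥ 1, the union bound is uninformative here; it does NOT by itself certify existence.

23·p = 1 ≈ 1.0000; existence NOT certified by the union bound.


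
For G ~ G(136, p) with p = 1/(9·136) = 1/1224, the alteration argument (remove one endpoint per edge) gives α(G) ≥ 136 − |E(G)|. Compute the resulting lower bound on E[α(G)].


E[|E(G)|] = C(136, 2)·p = 9180 · (1/1224) = 15/2.
E[α(G)] ≥ n − E[|E(G)|] = 136 − 15/2 = 257/2.
Numerically: ≈ 128.500000.
(This is only a lower bound; the true E[α(G)] may be larger.)

E[α(G)] ≥ 257/2 ≈ 128.500000.


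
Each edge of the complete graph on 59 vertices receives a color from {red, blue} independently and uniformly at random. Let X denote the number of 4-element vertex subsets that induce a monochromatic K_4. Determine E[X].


Let X = Σ_S X_S over the C(59, 4) = 455126 subsets S of size 4, where X_S = 1 if the K_4 on S is monochromatic.
For a fixed S, the K_4 on S has C(4, 2) = 6 edges. P[all 6 edges red] = (1/2)^6, and likewise for blue, so P[monochromatic] = 2·(1/2)^6 = 2^{1 − 6} = 1/32.
By linearity of expectation: E[X] = C(59, 4) · 2^{1 − 6} = 455126 · 1/32 = 227563/16.
Numerically: E[X] ≈ 14222.68750.

E[X] = C(59,4)·2^(1−C(4,2)) = 227563/16 ≈ 14222.68750.


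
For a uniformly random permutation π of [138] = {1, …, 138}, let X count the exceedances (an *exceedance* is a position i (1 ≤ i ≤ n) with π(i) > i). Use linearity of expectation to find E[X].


Write X = Σ_{i=1}^{138} X_i, where X_i = 1_{π(i) > i}.
For each fixed i, π(i) is uniform over {1, …, 138} (marginal of a uniform permutation), so P[π(i) > i] = (n − i)/n. Summing: Σ_{i=1}^{138} (n − i)/n = (0 + 1 + … + 137)/138 = 138(138 − 1)/(2·138) = (138 − 1)/2.
Hence E[X] = Σ_{i=1}^{138} (138 − i)/138 = 137/2 ≈ 68.5000.

E[X] = 137/2 = 68.5000.


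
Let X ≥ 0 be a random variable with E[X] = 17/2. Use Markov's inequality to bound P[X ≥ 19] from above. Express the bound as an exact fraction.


μ = E[X] = 17/2, a = 19.
Markov: P[X ≥ 19] ≤ μ/a = (17/2)/19 = 17/38.
Numerically: ≈ 0.447368.
(Since a = 19 > μ = 8.500000, the bound 17/38 is < 1 and informative.)

P[X ≥ 19] ≤ 17/38 ≈ 0.447368.


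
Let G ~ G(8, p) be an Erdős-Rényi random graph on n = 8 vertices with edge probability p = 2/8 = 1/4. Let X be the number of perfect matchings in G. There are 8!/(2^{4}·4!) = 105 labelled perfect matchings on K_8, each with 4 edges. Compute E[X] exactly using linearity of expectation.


K_8 has 8!/(2^{4}·4!) = 105 labelled perfect matchings.
For each such perfect matching H, let X_H = 1 if all 4 edges of H are present in G. Then P[X_H = 1] = p^{4} = (1/4)^{4} = 1/256.
Summing the indicators: E[X] = Σ_H E[X_H] = 105 · p^{4} = 105 · 1/256 = 105/256.
Numerically: E[X] ≈ 0.41.

E[X] = 105 · (1/4)^{4} = 105/256 ≈ 0.41.


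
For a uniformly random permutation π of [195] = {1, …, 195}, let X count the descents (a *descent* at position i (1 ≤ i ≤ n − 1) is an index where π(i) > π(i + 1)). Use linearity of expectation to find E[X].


Write X = Σ X_I over i = 1, …, 194, with X_I the indicator of one descent.
There are 194 indicators.
For each fixed i, the pair (π(i), π(i+1)) is a uniformly random ordered pair of distinct values from {1, …, 195}; by symmetry P[π(i) > π(i+1)] = 1/2.
By linearity: E[X] = 194 · (1/2) = (195 − 1) · (1/2) = 97 ≈ 97.000000.

E[X] = 97 = 97.000000.


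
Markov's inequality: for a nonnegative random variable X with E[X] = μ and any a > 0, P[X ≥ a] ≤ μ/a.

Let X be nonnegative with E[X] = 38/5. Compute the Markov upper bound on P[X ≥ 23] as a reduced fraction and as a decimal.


μ = E[X] = 38/5, a = 23.
Markov: P[X ≥ 23] ≤ μ/a = (38/5)/23 = 38/115.
Numerically: ≈ 0.330.
(Since a = 23 > μ = 7.600, the bound 38/115 is < 1 and informative.)

P[X ≥ 23] ≤ 38/115 ≈ 0.330.


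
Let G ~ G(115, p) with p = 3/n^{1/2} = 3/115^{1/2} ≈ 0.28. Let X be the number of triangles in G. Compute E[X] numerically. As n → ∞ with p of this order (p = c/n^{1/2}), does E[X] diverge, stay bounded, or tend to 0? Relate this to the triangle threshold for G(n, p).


Number of potential triangles: C(115, 3) = 246905.
Each occurs with probability p³ ≈ (0.28)³ ≈ 2.18936e-02.
By linearity: E[X] = C(115, 3)·p³ ≈ 246905 · 2.18936e-02 ≈ 5405.637.
Since α = 1/2 < 1, p = c/n^{1/2} ≫ 1/n is above the triangle threshold p ~ 1/n. Asymptotically E[X] ~ (c³/6)·n^{3(1−α)} = (3³/6)·n^{1.5} → ∞; triangles are abundant w.h.p.

E[X] ≈ 5405.637; in regime p = Θ(1/n^{1/2}) E[X] diverges (above the triangle threshold p ~ 1/n).
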